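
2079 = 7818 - 5739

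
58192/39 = 58192/39 = 1492.10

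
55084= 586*94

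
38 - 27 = 11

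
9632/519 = 9632/519 = 18.56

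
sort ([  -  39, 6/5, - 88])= [ - 88, - 39,6/5] 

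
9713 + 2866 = 12579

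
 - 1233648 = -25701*48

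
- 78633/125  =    -  630 + 117/125= -629.06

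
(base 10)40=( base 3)1111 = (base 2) 101000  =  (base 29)1B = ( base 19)22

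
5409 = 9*601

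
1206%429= 348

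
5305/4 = 5305/4=1326.25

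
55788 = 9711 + 46077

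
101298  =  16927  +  84371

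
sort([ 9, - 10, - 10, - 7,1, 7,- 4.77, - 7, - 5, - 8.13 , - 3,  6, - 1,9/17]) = [ - 10,- 10, - 8.13, - 7, - 7, - 5, - 4.77 , - 3,-1,9/17,1 , 6, 7,9]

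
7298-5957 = 1341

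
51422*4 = 205688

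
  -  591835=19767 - 611602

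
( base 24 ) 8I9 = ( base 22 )A9B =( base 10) 5049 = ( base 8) 11671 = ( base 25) 81O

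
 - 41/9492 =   -  41/9492 = -  0.00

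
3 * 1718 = 5154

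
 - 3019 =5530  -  8549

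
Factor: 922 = 2^1*461^1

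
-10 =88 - 98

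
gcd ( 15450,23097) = 3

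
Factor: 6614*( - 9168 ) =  - 2^5*3^1*191^1*3307^1 = - 60637152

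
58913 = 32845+26068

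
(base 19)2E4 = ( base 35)SC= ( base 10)992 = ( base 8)1740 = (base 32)V0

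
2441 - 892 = 1549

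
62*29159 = 1807858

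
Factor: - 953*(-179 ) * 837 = 3^3 * 31^1*179^1 * 953^1 = 142781319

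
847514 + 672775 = 1520289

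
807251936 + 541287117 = 1348539053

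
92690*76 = 7044440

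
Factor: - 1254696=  - 2^3*3^1* 23^1*2273^1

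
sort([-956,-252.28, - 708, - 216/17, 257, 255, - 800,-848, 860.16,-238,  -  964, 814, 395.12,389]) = [  -  964,-956, -848, - 800, - 708, - 252.28,  -  238, - 216/17, 255, 257, 389,395.12,814 , 860.16 ]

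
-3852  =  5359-9211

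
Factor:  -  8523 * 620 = -5284260 =- 2^2*3^2*5^1*31^1*947^1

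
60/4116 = 5/343  =  0.01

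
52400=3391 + 49009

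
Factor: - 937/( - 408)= 2^(- 3) * 3^(-1 ) * 17^( - 1 ) * 937^1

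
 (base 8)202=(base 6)334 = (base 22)5k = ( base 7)244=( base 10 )130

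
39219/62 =632+ 35/62 = 632.56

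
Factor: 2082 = 2^1 * 3^1* 347^1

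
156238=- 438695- - 594933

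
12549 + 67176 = 79725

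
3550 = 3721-171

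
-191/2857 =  - 191/2857 = -0.07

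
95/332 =95/332 = 0.29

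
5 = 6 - 1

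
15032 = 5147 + 9885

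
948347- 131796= 816551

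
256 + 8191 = 8447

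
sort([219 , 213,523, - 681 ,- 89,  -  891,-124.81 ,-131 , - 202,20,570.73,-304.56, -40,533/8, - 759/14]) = [-891,-681,-304.56 , - 202,-131, - 124.81, - 89,  -  759/14, - 40 , 20, 533/8,  213 , 219,523,570.73]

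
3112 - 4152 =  -1040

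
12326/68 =181+9/34 = 181.26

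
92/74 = 1 + 9/37 = 1.24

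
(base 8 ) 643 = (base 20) 10J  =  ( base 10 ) 419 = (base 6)1535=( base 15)1ce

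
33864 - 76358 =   -  42494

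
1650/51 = 32+6/17 = 32.35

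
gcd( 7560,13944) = 168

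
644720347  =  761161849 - 116441502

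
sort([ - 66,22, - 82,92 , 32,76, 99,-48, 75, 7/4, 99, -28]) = [-82, - 66, - 48, - 28 , 7/4 , 22,32, 75,76,  92 , 99, 99]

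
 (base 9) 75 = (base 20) 38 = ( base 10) 68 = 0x44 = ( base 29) 2a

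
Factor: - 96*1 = - 96 =-  2^5*3^1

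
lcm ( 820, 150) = 12300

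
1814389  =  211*8599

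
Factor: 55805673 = 3^1*7^1*11^1*31^1*7793^1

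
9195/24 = 383 + 1/8 = 383.12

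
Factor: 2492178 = 2^1 * 3^1*13^1*89^1 *359^1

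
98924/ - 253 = - 392+ 252/253 = - 391.00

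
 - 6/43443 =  - 1 + 14479/14481 = - 0.00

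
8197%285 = 217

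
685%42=13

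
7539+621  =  8160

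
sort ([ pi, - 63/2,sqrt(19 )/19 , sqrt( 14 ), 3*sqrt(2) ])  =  [ - 63/2,sqrt(19 )/19, pi,sqrt( 14), 3*sqrt(  2 )] 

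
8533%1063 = 29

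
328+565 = 893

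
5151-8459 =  - 3308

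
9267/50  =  185+17/50 = 185.34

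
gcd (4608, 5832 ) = 72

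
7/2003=7/2003 = 0.00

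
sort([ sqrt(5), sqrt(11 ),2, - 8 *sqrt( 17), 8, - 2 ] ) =[ - 8*sqrt(17), - 2,2,sqrt(5),sqrt(11),  8]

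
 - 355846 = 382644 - 738490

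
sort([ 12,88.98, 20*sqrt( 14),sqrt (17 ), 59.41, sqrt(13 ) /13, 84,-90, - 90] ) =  [ - 90, - 90,sqrt( 13)/13, sqrt ( 17), 12, 59.41, 20 * sqrt(14 ), 84,88.98]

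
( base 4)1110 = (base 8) 124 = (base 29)2Q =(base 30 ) 2o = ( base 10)84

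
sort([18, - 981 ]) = [ - 981, 18]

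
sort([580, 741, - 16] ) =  [ - 16,580,741 ] 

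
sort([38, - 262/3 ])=[ - 262/3, 38 ]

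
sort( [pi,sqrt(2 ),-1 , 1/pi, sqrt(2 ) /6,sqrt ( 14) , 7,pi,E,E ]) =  [ - 1,sqrt( 2 ) /6,1/pi,sqrt(2),E,E, pi, pi,sqrt (14),7]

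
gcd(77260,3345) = 5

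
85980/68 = 21495/17 = 1264.41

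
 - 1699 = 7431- 9130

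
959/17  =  959/17 = 56.41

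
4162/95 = 4162/95 = 43.81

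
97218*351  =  34123518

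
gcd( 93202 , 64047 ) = 1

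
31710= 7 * 4530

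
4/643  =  4/643 = 0.01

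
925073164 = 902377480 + 22695684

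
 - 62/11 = - 62/11  =  -5.64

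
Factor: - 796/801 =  - 2^2*3^(  -  2 )*89^( - 1 ) *199^1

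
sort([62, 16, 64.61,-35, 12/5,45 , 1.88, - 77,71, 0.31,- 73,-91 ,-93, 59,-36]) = [ - 93,  -  91, - 77,-73, - 36, - 35, 0.31,1.88 , 12/5, 16, 45, 59, 62,64.61,  71] 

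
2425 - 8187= - 5762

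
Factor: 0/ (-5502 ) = 0^1 = 0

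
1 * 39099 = 39099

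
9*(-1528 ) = - 13752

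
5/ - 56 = -5/56  =  -0.09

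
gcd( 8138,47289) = 1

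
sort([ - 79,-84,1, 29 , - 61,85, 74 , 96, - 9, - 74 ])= [  -  84, - 79, - 74, - 61, - 9,1, 29,74,85,96 ]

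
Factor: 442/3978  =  3^( - 2) = 1/9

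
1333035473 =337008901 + 996026572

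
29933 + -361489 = - 331556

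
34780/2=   17390 = 17390.00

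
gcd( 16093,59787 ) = 7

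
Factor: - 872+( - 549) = - 1421 = - 7^2*29^1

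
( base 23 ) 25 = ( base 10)51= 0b110011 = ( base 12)43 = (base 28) 1n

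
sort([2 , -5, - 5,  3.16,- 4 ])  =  [ - 5, - 5, - 4 , 2,3.16 ] 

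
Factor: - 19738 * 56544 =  - 2^6 *3^1 * 19^1*31^1*71^1*139^1 = - 1116065472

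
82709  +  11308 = 94017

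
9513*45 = 428085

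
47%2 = 1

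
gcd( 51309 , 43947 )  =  9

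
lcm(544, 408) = 1632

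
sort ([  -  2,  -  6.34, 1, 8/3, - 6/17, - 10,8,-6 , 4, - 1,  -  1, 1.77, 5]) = [-10, -6.34,- 6 , - 2 , - 1,-1,  -  6/17, 1,  1.77, 8/3, 4, 5,  8]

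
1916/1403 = 1+513/1403 = 1.37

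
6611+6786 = 13397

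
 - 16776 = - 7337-9439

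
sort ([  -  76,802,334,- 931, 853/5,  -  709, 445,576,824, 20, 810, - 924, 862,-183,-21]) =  [ - 931 ,  -  924, - 709,  -  183, -76, - 21,20,853/5,334,445, 576,802,  810,824,862 ]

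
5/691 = 5/691 = 0.01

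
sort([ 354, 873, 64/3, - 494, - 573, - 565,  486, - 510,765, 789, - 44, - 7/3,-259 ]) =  [ - 573, - 565, - 510, - 494, - 259,-44, - 7/3, 64/3, 354, 486, 765, 789,873 ] 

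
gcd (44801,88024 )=1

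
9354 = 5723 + 3631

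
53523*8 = 428184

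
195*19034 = 3711630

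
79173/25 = 3166+23/25 = 3166.92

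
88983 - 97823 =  - 8840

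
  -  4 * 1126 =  - 4504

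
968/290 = 484/145 = 3.34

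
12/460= 3/115 = 0.03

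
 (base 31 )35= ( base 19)53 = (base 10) 98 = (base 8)142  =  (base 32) 32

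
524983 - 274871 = 250112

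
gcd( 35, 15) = 5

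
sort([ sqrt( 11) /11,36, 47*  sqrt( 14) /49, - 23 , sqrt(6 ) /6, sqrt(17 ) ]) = [-23, sqrt(11)/11, sqrt( 6 )/6,  47*sqrt( 14 )/49, sqrt( 17 ), 36]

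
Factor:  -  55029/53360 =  - 2^ ( - 4 ) * 3^1*  5^( - 1)*13^1*17^1* 23^( - 1) * 29^( - 1) * 83^1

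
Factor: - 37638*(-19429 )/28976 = 365634351/14488  =  2^(-3 )*3^3*17^1 * 41^1*1811^( - 1)*19429^1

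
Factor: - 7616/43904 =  - 2^( - 1 )*7^( - 2 )*17^1  =  -17/98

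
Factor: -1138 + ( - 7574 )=- 2^3*3^2*11^2 = - 8712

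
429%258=171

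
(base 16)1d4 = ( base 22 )l6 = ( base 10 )468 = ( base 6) 2100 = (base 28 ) gk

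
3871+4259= 8130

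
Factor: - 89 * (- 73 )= 6497 = 73^1 * 89^1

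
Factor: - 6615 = - 3^3*5^1*7^2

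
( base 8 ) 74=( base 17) 39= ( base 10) 60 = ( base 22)2G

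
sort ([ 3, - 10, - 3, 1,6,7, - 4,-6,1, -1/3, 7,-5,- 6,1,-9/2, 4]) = [ - 10, - 6,-6,  -  5, - 9/2,- 4, - 3, - 1/3,1,1, 1,3 , 4,6,7, 7 ] 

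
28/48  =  7/12 = 0.58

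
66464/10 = 6646 + 2/5 = 6646.40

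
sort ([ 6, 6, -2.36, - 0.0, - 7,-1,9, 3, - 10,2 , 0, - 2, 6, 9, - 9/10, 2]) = [-10, - 7, - 2.36,-2, - 1, - 9/10, - 0.0, 0, 2,  2 , 3, 6,6, 6, 9, 9] 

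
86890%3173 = 1219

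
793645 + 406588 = 1200233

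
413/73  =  413/73 = 5.66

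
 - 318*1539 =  - 489402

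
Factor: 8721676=2^2*383^1*5693^1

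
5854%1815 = 409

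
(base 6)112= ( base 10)44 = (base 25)1J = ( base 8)54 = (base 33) 1b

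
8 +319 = 327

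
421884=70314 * 6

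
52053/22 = 2366 + 1/22= 2366.05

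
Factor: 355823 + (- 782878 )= - 427055=- 5^1*85411^1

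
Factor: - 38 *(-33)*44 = 2^3*3^1*11^2*19^1= 55176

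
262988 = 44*5977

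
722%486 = 236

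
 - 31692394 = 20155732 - 51848126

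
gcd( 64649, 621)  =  1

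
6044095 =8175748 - 2131653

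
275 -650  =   - 375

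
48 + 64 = 112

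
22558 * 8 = 180464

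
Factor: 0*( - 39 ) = 0^1 = 0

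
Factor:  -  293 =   -  293^1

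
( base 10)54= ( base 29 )1P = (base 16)36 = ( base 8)66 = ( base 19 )2G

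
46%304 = 46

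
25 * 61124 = 1528100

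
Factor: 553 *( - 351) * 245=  - 3^3 * 5^1*7^3 * 13^1*79^1 = - 47555235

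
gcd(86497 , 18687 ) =1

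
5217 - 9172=-3955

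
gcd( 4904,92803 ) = 1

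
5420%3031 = 2389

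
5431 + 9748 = 15179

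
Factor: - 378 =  - 2^1*3^3 * 7^1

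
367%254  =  113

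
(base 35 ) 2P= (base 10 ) 95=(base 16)5F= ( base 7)164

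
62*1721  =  106702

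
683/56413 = 683/56413 = 0.01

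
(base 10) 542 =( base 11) 453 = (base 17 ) 1EF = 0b1000011110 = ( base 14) 2AA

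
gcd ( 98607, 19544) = 1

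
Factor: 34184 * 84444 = 2886633696 =2^5*3^1*31^1 * 227^1*4273^1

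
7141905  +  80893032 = 88034937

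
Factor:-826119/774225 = -3^1*5^( - 2 ) * 7^1*37^(  -  1)*47^1  =  -987/925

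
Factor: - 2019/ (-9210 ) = 673/3070=2^ ( - 1)*5^( - 1)*307^( - 1 )*673^1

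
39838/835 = 47  +  593/835 = 47.71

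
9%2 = 1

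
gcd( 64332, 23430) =6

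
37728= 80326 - 42598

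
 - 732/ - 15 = 244/5 = 48.80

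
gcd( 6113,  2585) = 1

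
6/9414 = 1/1569 =0.00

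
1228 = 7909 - 6681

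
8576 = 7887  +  689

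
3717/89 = 41 + 68/89 = 41.76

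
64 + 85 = 149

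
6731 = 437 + 6294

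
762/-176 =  - 381/88 = - 4.33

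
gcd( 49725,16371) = 153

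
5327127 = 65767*81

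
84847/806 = 105 + 7/26 = 105.27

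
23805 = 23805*1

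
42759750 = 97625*438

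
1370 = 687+683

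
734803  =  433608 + 301195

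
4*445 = 1780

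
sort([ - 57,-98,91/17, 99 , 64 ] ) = [ - 98, - 57, 91/17, 64, 99 ]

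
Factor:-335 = -5^1*67^1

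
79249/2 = 79249/2 = 39624.50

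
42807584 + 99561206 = 142368790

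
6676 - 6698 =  - 22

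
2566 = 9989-7423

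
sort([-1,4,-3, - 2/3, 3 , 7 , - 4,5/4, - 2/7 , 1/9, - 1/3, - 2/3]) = [ - 4, - 3, - 1, - 2/3, - 2/3, - 1/3,-2/7, 1/9, 5/4,3, 4, 7] 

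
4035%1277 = 204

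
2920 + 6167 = 9087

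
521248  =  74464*7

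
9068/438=20 + 154/219= 20.70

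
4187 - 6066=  - 1879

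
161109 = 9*17901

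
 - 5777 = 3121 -8898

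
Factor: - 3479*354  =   - 2^1*3^1*7^2*59^1*71^1=- 1231566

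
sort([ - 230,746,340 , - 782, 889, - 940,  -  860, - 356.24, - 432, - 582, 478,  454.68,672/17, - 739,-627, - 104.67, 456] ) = [ - 940, - 860, - 782, - 739, - 627,-582 , - 432, - 356.24, - 230, - 104.67 , 672/17,340,454.68 , 456 , 478,746, 889] 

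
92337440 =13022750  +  79314690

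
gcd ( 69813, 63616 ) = 1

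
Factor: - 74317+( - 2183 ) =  - 2^2*3^2*5^3*17^1= -  76500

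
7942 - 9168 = - 1226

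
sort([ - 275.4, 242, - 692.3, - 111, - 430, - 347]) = [ - 692.3, - 430,-347,-275.4,-111, 242 ] 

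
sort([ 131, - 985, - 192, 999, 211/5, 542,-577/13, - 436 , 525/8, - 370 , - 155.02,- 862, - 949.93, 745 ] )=[ - 985,  -  949.93, - 862, - 436, - 370,  -  192,  -  155.02,  -  577/13,211/5 , 525/8,131, 542 , 745,999] 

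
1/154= 1/154  =  0.01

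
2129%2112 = 17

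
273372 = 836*327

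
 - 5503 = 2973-8476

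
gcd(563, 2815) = 563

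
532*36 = 19152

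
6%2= 0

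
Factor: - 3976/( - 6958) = 2^2*7^( - 1 ) =4/7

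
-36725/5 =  - 7345= - 7345.00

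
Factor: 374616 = 2^3*3^2*11^2*43^1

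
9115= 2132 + 6983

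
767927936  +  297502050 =1065429986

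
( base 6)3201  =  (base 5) 10341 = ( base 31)n8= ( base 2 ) 1011010001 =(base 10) 721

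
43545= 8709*5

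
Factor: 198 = 2^1*3^2 * 11^1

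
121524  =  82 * 1482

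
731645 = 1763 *415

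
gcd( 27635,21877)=1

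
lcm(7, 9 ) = 63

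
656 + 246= 902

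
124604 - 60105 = 64499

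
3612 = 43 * 84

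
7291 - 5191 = 2100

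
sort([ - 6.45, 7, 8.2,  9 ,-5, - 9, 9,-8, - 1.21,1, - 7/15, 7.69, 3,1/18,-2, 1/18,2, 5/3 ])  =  [ - 9, - 8, - 6.45,-5,- 2,  -  1.21, - 7/15, 1/18, 1/18, 1,5/3,2,3 , 7, 7.69, 8.2, 9, 9]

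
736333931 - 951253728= - 214919797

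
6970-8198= - 1228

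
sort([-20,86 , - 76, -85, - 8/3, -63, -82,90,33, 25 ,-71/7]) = [ - 85,-82,-76,-63 ,-20, - 71/7, - 8/3,25,33, 86,90] 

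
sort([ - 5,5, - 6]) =[ - 6, - 5, 5 ]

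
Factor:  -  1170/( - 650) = 3^2 * 5^(- 1 ) = 9/5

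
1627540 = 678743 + 948797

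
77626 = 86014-8388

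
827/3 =827/3 = 275.67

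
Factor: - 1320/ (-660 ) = 2 = 2^1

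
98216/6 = 16369 + 1/3=16369.33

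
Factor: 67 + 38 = 3^1*5^1*7^1 = 105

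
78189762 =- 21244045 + 99433807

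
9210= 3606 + 5604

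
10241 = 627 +9614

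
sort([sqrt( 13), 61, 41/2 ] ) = [ sqrt(13),41/2,61 ]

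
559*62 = 34658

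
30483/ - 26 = -1173 + 15/26 = - 1172.42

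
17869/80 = 223  +  29/80 = 223.36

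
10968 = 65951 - 54983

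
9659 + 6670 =16329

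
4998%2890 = 2108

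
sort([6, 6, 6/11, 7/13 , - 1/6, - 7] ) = [ - 7, - 1/6,7/13,6/11, 6,  6] 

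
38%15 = 8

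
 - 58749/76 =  - 58749/76  =  - 773.01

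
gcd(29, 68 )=1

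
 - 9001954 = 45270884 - 54272838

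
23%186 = 23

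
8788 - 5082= 3706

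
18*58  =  1044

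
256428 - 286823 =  -30395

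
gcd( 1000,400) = 200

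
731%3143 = 731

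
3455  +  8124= 11579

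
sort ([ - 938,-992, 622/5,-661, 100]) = [ - 992, - 938, - 661 , 100,  622/5]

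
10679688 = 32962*324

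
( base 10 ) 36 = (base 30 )16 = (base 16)24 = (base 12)30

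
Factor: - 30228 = -2^2*3^1 * 11^1* 229^1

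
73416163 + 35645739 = 109061902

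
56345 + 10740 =67085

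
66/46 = 1 + 10/23 = 1.43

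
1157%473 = 211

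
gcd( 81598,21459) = 1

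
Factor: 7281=3^2*809^1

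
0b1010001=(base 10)81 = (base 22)3F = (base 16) 51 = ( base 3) 10000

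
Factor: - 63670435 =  - 5^1*31^1*67^1 * 6131^1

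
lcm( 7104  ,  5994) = 191808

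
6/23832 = 1/3972 = 0.00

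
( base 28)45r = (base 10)3303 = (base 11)2533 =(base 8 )6347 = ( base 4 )303213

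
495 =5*99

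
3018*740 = 2233320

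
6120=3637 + 2483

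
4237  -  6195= - 1958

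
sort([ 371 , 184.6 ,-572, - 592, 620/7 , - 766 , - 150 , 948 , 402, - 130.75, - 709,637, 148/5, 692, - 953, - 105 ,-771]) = [ - 953, - 771,-766,-709 , - 592 ,- 572,- 150 ,- 130.75, - 105,148/5,620/7, 184.6, 371, 402, 637,692, 948 ]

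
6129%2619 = 891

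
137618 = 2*68809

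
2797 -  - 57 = 2854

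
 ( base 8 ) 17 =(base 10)15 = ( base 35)f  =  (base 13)12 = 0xf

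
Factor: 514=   2^1*257^1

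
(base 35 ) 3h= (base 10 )122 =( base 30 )42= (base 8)172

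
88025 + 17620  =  105645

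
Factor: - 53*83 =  - 53^1*83^1=-4399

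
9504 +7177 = 16681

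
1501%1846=1501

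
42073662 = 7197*5846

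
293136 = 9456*31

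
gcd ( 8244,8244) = 8244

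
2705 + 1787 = 4492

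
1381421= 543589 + 837832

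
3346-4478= - 1132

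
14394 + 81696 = 96090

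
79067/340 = 232 + 11/20 = 232.55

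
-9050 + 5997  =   - 3053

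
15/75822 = 5/25274 = 0.00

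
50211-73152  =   - 22941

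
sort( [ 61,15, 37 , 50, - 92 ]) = [ - 92,  15, 37 , 50 , 61 ]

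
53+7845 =7898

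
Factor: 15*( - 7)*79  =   - 3^1*5^1*7^1*79^1 = - 8295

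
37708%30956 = 6752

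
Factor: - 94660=  -  2^2*5^1*4733^1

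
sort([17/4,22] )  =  [17/4, 22]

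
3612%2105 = 1507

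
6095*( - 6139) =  - 37417205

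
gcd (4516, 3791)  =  1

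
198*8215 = 1626570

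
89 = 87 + 2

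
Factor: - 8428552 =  - 2^3*11^1  *19^1 *71^2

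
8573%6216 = 2357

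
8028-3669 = 4359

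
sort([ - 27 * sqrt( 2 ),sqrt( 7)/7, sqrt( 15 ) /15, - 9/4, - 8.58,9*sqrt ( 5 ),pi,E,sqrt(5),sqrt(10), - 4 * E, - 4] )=[ - 27*sqrt (2),  -  4*E, - 8.58, - 4, -9/4, sqrt ( 15)/15,sqrt( 7)/7 , sqrt( 5),E,pi, sqrt( 10),9*sqrt( 5)]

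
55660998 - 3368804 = 52292194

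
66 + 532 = 598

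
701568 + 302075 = 1003643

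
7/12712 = 1/1816 = 0.00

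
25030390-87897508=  - 62867118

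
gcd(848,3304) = 8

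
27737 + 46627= 74364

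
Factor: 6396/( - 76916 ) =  - 3^1 * 7^( -1) *13^1*67^(-1 )  =  - 39/469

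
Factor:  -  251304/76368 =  - 2^( - 1 )*43^ ( - 1)  *  283^1 = - 283/86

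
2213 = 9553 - 7340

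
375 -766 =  - 391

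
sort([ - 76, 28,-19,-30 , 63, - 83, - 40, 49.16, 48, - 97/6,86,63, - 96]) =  [ - 96,  -  83, - 76,-40,- 30, - 19,  -  97/6,28,48,49.16,63,63,86] 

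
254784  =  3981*64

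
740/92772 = 185/23193=0.01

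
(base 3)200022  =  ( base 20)14E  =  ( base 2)111101110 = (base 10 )494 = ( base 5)3434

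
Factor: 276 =2^2*3^1*23^1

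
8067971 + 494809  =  8562780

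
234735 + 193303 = 428038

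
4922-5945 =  - 1023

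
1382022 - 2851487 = - 1469465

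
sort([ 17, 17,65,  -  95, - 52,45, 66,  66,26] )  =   [ - 95,  -  52,17  ,  17,26,  45,65, 66 , 66]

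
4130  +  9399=13529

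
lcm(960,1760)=10560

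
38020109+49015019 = 87035128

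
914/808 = 1 + 53/404 = 1.13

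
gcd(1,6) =1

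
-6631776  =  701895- 7333671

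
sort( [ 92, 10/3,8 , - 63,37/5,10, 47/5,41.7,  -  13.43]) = [ - 63, - 13.43, 10/3, 37/5, 8,47/5, 10, 41.7,92]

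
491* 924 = 453684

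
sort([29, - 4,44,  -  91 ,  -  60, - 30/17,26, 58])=[ - 91, - 60, - 4, - 30/17, 26, 29,44,58] 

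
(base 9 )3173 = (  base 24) 416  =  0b100100011110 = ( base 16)91e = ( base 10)2334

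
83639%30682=22275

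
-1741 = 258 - 1999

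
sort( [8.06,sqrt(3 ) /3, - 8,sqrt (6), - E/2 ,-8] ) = [ -8,-8, - E/2,sqrt( 3 )/3,sqrt( 6), 8.06]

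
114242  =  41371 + 72871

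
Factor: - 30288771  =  -3^2*59^1*57041^1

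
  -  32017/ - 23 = 1392 + 1/23=1392.04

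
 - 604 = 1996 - 2600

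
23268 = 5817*4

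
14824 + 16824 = 31648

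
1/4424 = 1/4424 = 0.00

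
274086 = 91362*3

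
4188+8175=12363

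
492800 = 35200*14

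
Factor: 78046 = 2^1*39023^1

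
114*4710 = 536940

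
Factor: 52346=2^1*7^1*3739^1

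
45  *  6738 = 303210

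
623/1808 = 623/1808 = 0.34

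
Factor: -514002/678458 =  - 257001/339229 =-  3^1*11^ (  -  1 ) * 30839^( -1)*85667^1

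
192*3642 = 699264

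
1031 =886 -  - 145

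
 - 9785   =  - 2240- 7545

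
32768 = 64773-32005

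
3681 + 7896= 11577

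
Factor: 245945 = 5^1*7^1*7027^1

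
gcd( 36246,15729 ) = 21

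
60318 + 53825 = 114143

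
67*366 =24522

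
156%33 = 24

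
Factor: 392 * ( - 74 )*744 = - 2^7 * 3^1*7^2*31^1 * 37^1 = -  21581952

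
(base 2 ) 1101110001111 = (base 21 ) FKK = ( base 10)7055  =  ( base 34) 63h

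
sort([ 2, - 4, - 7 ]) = [ - 7, - 4,2]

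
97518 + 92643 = 190161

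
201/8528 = 201/8528 = 0.02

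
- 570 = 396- 966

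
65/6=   10 + 5/6 = 10.83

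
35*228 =7980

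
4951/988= 4951/988 =5.01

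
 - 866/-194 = 433/97 = 4.46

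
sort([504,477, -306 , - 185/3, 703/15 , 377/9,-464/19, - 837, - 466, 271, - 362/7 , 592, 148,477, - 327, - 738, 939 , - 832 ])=[ - 837  ,-832,-738, - 466, - 327, - 306, - 185/3,  -  362/7,-464/19,377/9, 703/15,148, 271,477 , 477,504,592, 939]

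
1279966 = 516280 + 763686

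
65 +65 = 130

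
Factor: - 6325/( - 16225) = 23/59 = 23^1 * 59^( - 1 ) 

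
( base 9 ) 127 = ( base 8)152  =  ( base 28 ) 3m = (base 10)106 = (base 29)3j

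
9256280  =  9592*965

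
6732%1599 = 336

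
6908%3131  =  646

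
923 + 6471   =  7394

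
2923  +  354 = 3277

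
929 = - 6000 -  - 6929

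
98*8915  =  873670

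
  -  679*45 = -30555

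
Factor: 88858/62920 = 4039/2860 = 2^ ( - 2 )*5^(  -  1 )*7^1*11^(-1)*13^( - 1 )*577^1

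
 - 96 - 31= - 127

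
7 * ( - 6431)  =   - 45017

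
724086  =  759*954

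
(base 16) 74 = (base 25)4g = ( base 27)48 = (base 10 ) 116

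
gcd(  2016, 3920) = 112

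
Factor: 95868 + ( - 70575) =25293 = 3^1*8431^1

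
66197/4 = 16549 + 1/4 = 16549.25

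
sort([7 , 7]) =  [ 7,7] 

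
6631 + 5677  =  12308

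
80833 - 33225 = 47608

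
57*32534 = 1854438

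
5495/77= 785/11 = 71.36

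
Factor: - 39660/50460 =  - 29^( - 2)*661^1 = - 661/841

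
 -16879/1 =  - 16879 = - 16879.00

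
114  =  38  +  76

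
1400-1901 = -501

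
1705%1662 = 43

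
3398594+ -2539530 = 859064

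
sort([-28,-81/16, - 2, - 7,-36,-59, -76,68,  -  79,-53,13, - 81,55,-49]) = [ - 81, - 79, - 76 ,  -  59,-53, -49, - 36, - 28, - 7 , - 81/16, - 2,13,55,68]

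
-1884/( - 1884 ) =1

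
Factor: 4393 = 23^1*191^1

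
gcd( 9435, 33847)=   17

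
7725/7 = 7725/7 = 1103.57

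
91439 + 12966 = 104405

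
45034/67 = 672 + 10/67=672.15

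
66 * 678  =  44748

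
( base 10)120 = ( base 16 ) 78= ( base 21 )5F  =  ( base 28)48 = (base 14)88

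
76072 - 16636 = 59436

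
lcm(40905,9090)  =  81810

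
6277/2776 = 6277/2776 = 2.26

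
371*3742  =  1388282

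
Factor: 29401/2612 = 2^( - 2)* 653^( - 1) * 29401^1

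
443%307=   136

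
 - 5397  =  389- 5786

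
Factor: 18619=43^1*433^1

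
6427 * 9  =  57843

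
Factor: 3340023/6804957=1113341/2268319  =  313^1*3557^1 * 2268319^ ( -1)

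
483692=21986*22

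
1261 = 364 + 897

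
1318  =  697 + 621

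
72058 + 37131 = 109189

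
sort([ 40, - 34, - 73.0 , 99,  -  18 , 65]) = [- 73.0 ,-34, - 18 , 40,65,99]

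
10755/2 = 10755/2 = 5377.50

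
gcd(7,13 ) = 1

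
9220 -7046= 2174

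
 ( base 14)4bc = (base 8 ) 1666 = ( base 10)950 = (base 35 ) r5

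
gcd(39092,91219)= 1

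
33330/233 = 33330/233=143.05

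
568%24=16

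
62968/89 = 707 + 45/89 = 707.51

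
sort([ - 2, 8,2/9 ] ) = [  -  2,2/9, 8 ]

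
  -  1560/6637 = -1560/6637= - 0.24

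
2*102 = 204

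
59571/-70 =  - 59571/70  =  - 851.01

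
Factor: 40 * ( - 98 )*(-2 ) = 7840= 2^5 * 5^1*7^2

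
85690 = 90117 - 4427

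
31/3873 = 31/3873 = 0.01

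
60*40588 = 2435280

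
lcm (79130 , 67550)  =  2769550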